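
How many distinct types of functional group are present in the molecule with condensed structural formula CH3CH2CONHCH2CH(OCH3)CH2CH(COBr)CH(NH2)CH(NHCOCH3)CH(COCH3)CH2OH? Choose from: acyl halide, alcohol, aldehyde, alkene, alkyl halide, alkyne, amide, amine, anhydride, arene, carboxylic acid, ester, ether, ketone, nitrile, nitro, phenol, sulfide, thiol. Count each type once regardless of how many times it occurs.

6

Working along the chain:
  CH2CONHCH2: –C(=O)–N– linkage → amide (the N is not an amine).
  CH(OCH3): pendant –OCH3: C–O–C with sp³ C, no adjacent C=O → ether.
  CH(COBr): pendant –C(=O)X: carbonyl C bonded to C and halogen → acyl halide.
  CH(NH2): –NH2 on an sp³ carbon with no adjacent C=O → amine.
  CH(NHCOCH3): pendant –NHC(=O)CH3: N bonded to a carbonyl → amide (not amine).
  CH(COCH3): pendant –COCH3: carbonyl C bonded to two carbons → ketone.
  CH2OH: –OH on an sp³ carbon → alcohol.
Distinct types present: acyl halide, alcohol, amide, amine, ether, ketone.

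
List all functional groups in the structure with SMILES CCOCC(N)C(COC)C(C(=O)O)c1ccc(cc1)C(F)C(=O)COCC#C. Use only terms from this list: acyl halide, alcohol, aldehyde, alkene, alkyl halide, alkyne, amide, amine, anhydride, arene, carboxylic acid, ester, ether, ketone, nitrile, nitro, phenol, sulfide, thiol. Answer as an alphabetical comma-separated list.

Taking each segment in turn:
  CH2OCH2: C–O–C with sp³ carbons on both sides and no adjacent C=O → ether.
  CH(NH2): –NH2 on an sp³ carbon with no adjacent C=O → amine.
  CH(CH2OCH3): pendant –CH2OCH3: C–O–C linkage → ether.
  CH(COOH): pendant –COOH: carbonyl C bonded to C and –OH → carboxylic acid.
  C6H4: para-disubstituted benzene ring → arene.
  CH(F): halogen on an sp³ carbon → alkyl halide.
  CO: –C(=O)– with carbon on both sides → ketone.
  CH2OCH2: C–O–C with sp³ carbons on both sides and no adjacent C=O → ether.
  C≡CH: C≡C triple bond → alkyne.

alkyl halide, alkyne, amine, arene, carboxylic acid, ether, ketone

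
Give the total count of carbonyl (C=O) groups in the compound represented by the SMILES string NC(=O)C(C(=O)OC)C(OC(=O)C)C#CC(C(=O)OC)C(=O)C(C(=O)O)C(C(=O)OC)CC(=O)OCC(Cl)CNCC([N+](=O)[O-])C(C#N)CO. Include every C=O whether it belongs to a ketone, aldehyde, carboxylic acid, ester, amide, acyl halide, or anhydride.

8

H2NCO: amide, 1 C=O (running total 1).
CH(COOCH3): ester, 1 C=O (running total 2).
CH(OCOCH3): ester, 1 C=O (running total 3).
CH(COOCH3): ester, 1 C=O (running total 4).
CO: ketone, 1 C=O (running total 5).
CH(COOH): carboxylic acid, 1 C=O (running total 6).
CH(COOCH3): ester, 1 C=O (running total 7).
CH2COOCH2: ester, 1 C=O (running total 8).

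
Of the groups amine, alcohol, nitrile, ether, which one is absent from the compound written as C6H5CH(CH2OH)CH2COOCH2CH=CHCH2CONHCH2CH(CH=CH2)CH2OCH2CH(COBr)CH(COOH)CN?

ether: present (CH2OCH2 — C–O–C with sp³ carbons on both sides and no adjacent C=O → ether).
alcohol: present (CH(CH2OH) — pendant –CH2OH on an sp³ backbone C → alcohol).
nitrile: present (CN — –C≡N: carbon triple-bonded to nitrogen → nitrile).
amine: absent. In CH2CONHCH2, the nitrogen is bonded directly to a carbonyl carbon, making it part of an amide, not a free amine.

amine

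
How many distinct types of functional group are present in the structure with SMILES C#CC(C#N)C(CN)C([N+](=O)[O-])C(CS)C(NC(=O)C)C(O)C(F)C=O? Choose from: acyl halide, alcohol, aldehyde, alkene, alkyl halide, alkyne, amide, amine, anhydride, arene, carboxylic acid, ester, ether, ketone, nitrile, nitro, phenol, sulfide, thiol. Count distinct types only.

9

C≡C triple bond → alkyne.
pendant –C≡N: nitrile.
pendant –CH2NH2: N on sp³ C, no adjacent C=O → amine.
–NO2 on an sp³ carbon → nitro (the N=O is not a carbonyl).
pendant –CH2SH → thiol.
pendant –NHC(=O)CH3: N bonded to a carbonyl → amide (not amine).
–OH on an sp³ carbon → alcohol (secondary).
halogen on an sp³ carbon → alkyl halide.
terminal –CHO: carbonyl C bonded to H and C → aldehyde.
Distinct types present: alcohol, aldehyde, alkyl halide, alkyne, amide, amine, nitrile, nitro, thiol.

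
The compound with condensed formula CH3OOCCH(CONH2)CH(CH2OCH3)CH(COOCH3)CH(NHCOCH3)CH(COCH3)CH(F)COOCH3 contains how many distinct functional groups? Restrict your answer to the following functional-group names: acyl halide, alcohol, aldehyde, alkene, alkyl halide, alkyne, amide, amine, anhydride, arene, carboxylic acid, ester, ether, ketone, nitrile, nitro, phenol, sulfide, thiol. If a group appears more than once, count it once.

5

Working along the chain:
  CH3OOC: CH3O–C(=O)–: carbonyl C bonded to C and to –OCH3 → ester (not ketone + ether).
  CH(CONH2): pendant –CONH2: carbonyl C bonded to C and N → amide.
  CH(CH2OCH3): pendant –CH2OCH3: C–O–C linkage → ether.
  CH(COOCH3): pendant –COOCH3: carbonyl C bonded to C and –OCH3 → ester.
  CH(NHCOCH3): pendant –NHC(=O)CH3: N bonded to a carbonyl → amide (not amine).
  CH(COCH3): pendant –COCH3: carbonyl C bonded to two carbons → ketone.
  CH(F): halogen on an sp³ carbon → alkyl halide.
  COOCH3: –C(=O)OCH3: carbonyl C bonded to C and to –OCH3 → ester (not ketone + ether).
Distinct types present: alkyl halide, amide, ester, ether, ketone.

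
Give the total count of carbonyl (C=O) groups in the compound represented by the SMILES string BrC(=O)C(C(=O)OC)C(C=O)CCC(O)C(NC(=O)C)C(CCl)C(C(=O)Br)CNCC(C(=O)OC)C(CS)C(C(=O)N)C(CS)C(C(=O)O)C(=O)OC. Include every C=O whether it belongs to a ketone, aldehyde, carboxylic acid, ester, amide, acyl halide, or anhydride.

BrCO: acyl halide, 1 C=O (running total 1).
CH(COOCH3): ester, 1 C=O (running total 2).
CH(CHO): aldehyde, 1 C=O (running total 3).
CH(NHCOCH3): amide, 1 C=O (running total 4).
CH(COBr): acyl halide, 1 C=O (running total 5).
CH(COOCH3): ester, 1 C=O (running total 6).
CH(CONH2): amide, 1 C=O (running total 7).
CH(COOH): carboxylic acid, 1 C=O (running total 8).
COOCH3: ester, 1 C=O (running total 9).

9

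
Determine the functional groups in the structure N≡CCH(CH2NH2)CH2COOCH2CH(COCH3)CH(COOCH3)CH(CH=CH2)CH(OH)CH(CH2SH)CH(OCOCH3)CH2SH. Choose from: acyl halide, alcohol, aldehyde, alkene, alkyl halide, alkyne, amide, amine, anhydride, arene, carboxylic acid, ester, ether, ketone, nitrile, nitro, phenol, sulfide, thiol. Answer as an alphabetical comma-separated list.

alcohol, alkene, amine, ester, ketone, nitrile, thiol

Reading the structure from left to right:
  N≡C: N≡C–: carbon triple-bonded to nitrogen → nitrile.
  CH(CH2NH2): pendant –CH2NH2: N on sp³ C, no adjacent C=O → amine.
  CH2COOCH2: –C(=O)–O–C with C on the carbonyl side → ester.
  CH(COCH3): pendant –COCH3: carbonyl C bonded to two carbons → ketone.
  CH(COOCH3): pendant –COOCH3: carbonyl C bonded to C and –OCH3 → ester.
  CH(CH=CH2): pendant –CH=CH2: C=C double bond → alkene.
  CH(OH): –OH on an sp³ carbon → alcohol (secondary).
  CH(CH2SH): pendant –CH2SH → thiol.
  CH(OCOCH3): pendant –OC(=O)CH3: an acyloxy group → ester.
  CH2SH: –SH on an sp³ carbon → thiol.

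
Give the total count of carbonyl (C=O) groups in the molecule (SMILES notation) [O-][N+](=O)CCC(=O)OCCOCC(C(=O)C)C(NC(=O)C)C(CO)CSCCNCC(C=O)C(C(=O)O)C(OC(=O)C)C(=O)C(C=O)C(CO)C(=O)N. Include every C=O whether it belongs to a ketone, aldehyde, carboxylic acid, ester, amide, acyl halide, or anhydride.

CH2COOCH2: ester, 1 C=O (running total 1).
CH(COCH3): ketone, 1 C=O (running total 2).
CH(NHCOCH3): amide, 1 C=O (running total 3).
CH(CHO): aldehyde, 1 C=O (running total 4).
CH(COOH): carboxylic acid, 1 C=O (running total 5).
CH(OCOCH3): ester, 1 C=O (running total 6).
CO: ketone, 1 C=O (running total 7).
CH(CHO): aldehyde, 1 C=O (running total 8).
CONH2: amide, 1 C=O (running total 9).

9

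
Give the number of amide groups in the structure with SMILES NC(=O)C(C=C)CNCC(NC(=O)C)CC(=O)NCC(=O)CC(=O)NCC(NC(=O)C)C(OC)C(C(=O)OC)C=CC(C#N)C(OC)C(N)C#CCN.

5

Reading the structure from left to right:
  H2NCO: –C(=O)NH2: carbonyl C bonded to C and to N → amide (the N is not a separate amine).
  CH(CH=CH2): pendant –CH=CH2: C=C double bond → alkene.
  CH2NHCH2: C–N–C with sp³ carbons and no adjacent C=O → amine (secondary).
  CH(NHCOCH3): pendant –NHC(=O)CH3: N bonded to a carbonyl → amide (not amine).
  CH2CONHCH2: –C(=O)–N– linkage → amide (the N is not an amine).
  CO: –C(=O)– with carbon on both sides → ketone.
  CH2CONHCH2: –C(=O)–N– linkage → amide (the N is not an amine).
  CH(NHCOCH3): pendant –NHC(=O)CH3: N bonded to a carbonyl → amide (not amine).
  CH(OCH3): pendant –OCH3: C–O–C with sp³ C, no adjacent C=O → ether.
  CH(COOCH3): pendant –COOCH3: carbonyl C bonded to C and –OCH3 → ester.
  CH=CH: C=C double bond → alkene.
  CH(CN): pendant –C≡N: nitrile.
  CH(OCH3): pendant –OCH3: C–O–C with sp³ C, no adjacent C=O → ether.
  CH(NH2): –NH2 on an sp³ carbon with no adjacent C=O → amine.
  C≡C: C≡C triple bond → alkyne.
  CH2NH2: –NH2 on an sp³ carbon with no adjacent C=O → amine.
Amide appears at: H2NCO, CH(NHCOCH3), CH2CONHCH2, CH2CONHCH2, CH(NHCOCH3) → 5.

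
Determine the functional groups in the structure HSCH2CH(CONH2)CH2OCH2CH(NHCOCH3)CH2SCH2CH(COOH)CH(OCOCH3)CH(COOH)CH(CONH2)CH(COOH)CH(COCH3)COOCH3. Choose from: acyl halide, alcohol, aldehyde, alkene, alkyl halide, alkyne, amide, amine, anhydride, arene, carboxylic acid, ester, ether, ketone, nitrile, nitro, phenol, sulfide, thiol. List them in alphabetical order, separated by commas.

amide, carboxylic acid, ester, ether, ketone, sulfide, thiol

–SH on an sp³ carbon → thiol.
pendant –CONH2: carbonyl C bonded to C and N → amide.
C–O–C with sp³ carbons on both sides and no adjacent C=O → ether.
pendant –NHC(=O)CH3: N bonded to a carbonyl → amide (not amine).
C–S–C linkage → sulfide (thioether).
pendant –COOH: carbonyl C bonded to C and –OH → carboxylic acid.
pendant –OC(=O)CH3: an acyloxy group → ester.
pendant –COOH: carbonyl C bonded to C and –OH → carboxylic acid.
pendant –CONH2: carbonyl C bonded to C and N → amide.
pendant –COOH: carbonyl C bonded to C and –OH → carboxylic acid.
pendant –COCH3: carbonyl C bonded to two carbons → ketone.
–C(=O)OCH3: carbonyl C bonded to C and to –OCH3 → ester (not ketone + ether).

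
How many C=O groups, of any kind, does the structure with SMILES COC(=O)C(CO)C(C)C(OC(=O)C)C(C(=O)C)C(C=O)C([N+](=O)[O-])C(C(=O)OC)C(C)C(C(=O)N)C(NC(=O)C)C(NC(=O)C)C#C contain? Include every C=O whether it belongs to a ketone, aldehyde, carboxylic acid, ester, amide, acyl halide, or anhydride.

8

CH3OOC: ester, 1 C=O (running total 1).
CH(OCOCH3): ester, 1 C=O (running total 2).
CH(COCH3): ketone, 1 C=O (running total 3).
CH(CHO): aldehyde, 1 C=O (running total 4).
CH(COOCH3): ester, 1 C=O (running total 5).
CH(CONH2): amide, 1 C=O (running total 6).
CH(NHCOCH3): amide, 1 C=O (running total 7).
CH(NHCOCH3): amide, 1 C=O (running total 8).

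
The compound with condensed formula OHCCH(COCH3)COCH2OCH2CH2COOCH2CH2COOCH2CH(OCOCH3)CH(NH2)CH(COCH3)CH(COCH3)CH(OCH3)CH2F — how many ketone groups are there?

4

terminal –CHO: carbonyl C bonded to H and C → aldehyde.
pendant –COCH3: carbonyl C bonded to two carbons → ketone.
–C(=O)– with carbon on both sides → ketone.
C–O–C with sp³ carbons on both sides and no adjacent C=O → ether.
–C(=O)–O–C with C on the carbonyl side → ester.
–C(=O)–O–C with C on the carbonyl side → ester.
pendant –OC(=O)CH3: an acyloxy group → ester.
–NH2 on an sp³ carbon with no adjacent C=O → amine.
pendant –COCH3: carbonyl C bonded to two carbons → ketone.
pendant –COCH3: carbonyl C bonded to two carbons → ketone.
pendant –OCH3: C–O–C with sp³ C, no adjacent C=O → ether.
halogen on an sp³ carbon → alkyl halide.
Ketone appears at: CH(COCH3), CO, CH(COCH3), CH(COCH3) → 4.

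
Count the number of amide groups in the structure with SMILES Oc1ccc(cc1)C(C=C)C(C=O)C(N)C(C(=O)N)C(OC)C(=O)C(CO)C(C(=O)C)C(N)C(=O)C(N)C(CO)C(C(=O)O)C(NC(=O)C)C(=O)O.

2

Taking each segment in turn:
  HOC6H4: –OH attached directly to an aromatic ring → phenol (not alcohol); the ring itself is an arene.
  CH(CH=CH2): pendant –CH=CH2: C=C double bond → alkene.
  CH(CHO): pendant –CHO: carbonyl C bonded to C and H → aldehyde.
  CH(NH2): –NH2 on an sp³ carbon with no adjacent C=O → amine.
  CH(CONH2): pendant –CONH2: carbonyl C bonded to C and N → amide.
  CH(OCH3): pendant –OCH3: C–O–C with sp³ C, no adjacent C=O → ether.
  CO: –C(=O)– with carbon on both sides → ketone.
  CH(CH2OH): pendant –CH2OH on an sp³ backbone C → alcohol.
  CH(COCH3): pendant –COCH3: carbonyl C bonded to two carbons → ketone.
  CH(NH2): –NH2 on an sp³ carbon with no adjacent C=O → amine.
  CO: –C(=O)– with carbon on both sides → ketone.
  CH(NH2): –NH2 on an sp³ carbon with no adjacent C=O → amine.
  CH(CH2OH): pendant –CH2OH on an sp³ backbone C → alcohol.
  CH(COOH): pendant –COOH: carbonyl C bonded to C and –OH → carboxylic acid.
  CH(NHCOCH3): pendant –NHC(=O)CH3: N bonded to a carbonyl → amide (not amine).
  COOH: –COOH: carbonyl C bonded to –OH and C → carboxylic acid (the –OH is not a separate alcohol).
Amide appears at: CH(CONH2), CH(NHCOCH3) → 2.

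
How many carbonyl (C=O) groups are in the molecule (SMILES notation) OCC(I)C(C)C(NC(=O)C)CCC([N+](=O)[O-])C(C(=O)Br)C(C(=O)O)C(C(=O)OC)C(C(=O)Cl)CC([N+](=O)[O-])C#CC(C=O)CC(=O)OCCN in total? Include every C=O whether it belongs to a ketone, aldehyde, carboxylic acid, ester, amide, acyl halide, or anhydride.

7

CH(NHCOCH3): amide, 1 C=O (running total 1).
CH(COBr): acyl halide, 1 C=O (running total 2).
CH(COOH): carboxylic acid, 1 C=O (running total 3).
CH(COOCH3): ester, 1 C=O (running total 4).
CH(COCl): acyl halide, 1 C=O (running total 5).
CH(CHO): aldehyde, 1 C=O (running total 6).
CH2COOCH2: ester, 1 C=O (running total 7).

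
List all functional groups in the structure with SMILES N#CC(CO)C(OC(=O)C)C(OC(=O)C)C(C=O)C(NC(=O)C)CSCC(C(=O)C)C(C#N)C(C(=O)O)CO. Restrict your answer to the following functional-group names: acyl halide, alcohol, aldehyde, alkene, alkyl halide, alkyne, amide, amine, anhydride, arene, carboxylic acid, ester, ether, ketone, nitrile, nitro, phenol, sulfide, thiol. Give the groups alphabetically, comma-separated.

N≡C–: carbon triple-bonded to nitrogen → nitrile.
pendant –CH2OH on an sp³ backbone C → alcohol.
pendant –OC(=O)CH3: an acyloxy group → ester.
pendant –OC(=O)CH3: an acyloxy group → ester.
pendant –CHO: carbonyl C bonded to C and H → aldehyde.
pendant –NHC(=O)CH3: N bonded to a carbonyl → amide (not amine).
C–S–C linkage → sulfide (thioether).
pendant –COCH3: carbonyl C bonded to two carbons → ketone.
pendant –C≡N: nitrile.
pendant –COOH: carbonyl C bonded to C and –OH → carboxylic acid.
–OH on an sp³ carbon → alcohol.

alcohol, aldehyde, amide, carboxylic acid, ester, ketone, nitrile, sulfide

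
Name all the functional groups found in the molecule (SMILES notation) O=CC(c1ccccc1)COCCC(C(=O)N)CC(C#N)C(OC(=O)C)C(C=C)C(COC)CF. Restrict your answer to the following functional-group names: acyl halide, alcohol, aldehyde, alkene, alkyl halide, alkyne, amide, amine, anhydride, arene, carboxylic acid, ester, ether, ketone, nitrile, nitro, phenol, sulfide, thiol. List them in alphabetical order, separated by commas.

aldehyde, alkene, alkyl halide, amide, arene, ester, ether, nitrile

Working along the chain:
  OHC: terminal –CHO: carbonyl C bonded to H and C → aldehyde.
  CH(C6H5): pendant –C6H5: benzene ring → arene.
  CH2OCH2: C–O–C with sp³ carbons on both sides and no adjacent C=O → ether.
  CH(CONH2): pendant –CONH2: carbonyl C bonded to C and N → amide.
  CH(CN): pendant –C≡N: nitrile.
  CH(OCOCH3): pendant –OC(=O)CH3: an acyloxy group → ester.
  CH(CH=CH2): pendant –CH=CH2: C=C double bond → alkene.
  CH(CH2OCH3): pendant –CH2OCH3: C–O–C linkage → ether.
  CH2F: halogen on an sp³ carbon → alkyl halide.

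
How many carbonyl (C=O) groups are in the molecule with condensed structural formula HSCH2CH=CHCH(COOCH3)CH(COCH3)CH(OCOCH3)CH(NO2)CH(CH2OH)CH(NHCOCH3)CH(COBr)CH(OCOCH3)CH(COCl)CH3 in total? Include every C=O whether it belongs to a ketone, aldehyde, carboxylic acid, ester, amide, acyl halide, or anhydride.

CH(COOCH3): ester, 1 C=O (running total 1).
CH(COCH3): ketone, 1 C=O (running total 2).
CH(OCOCH3): ester, 1 C=O (running total 3).
CH(NHCOCH3): amide, 1 C=O (running total 4).
CH(COBr): acyl halide, 1 C=O (running total 5).
CH(OCOCH3): ester, 1 C=O (running total 6).
CH(COCl): acyl halide, 1 C=O (running total 7).

7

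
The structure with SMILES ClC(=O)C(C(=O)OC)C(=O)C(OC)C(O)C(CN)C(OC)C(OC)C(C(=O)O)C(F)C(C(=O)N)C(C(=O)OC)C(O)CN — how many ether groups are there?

–C(=O)Cl: carbonyl C bonded to C and to a halogen → acyl halide (not alkyl halide).
pendant –COOCH3: carbonyl C bonded to C and –OCH3 → ester.
–C(=O)– with carbon on both sides → ketone.
pendant –OCH3: C–O–C with sp³ C, no adjacent C=O → ether.
–OH on an sp³ carbon → alcohol (secondary).
pendant –CH2NH2: N on sp³ C, no adjacent C=O → amine.
pendant –OCH3: C–O–C with sp³ C, no adjacent C=O → ether.
pendant –OCH3: C–O–C with sp³ C, no adjacent C=O → ether.
pendant –COOH: carbonyl C bonded to C and –OH → carboxylic acid.
halogen on an sp³ carbon → alkyl halide.
pendant –CONH2: carbonyl C bonded to C and N → amide.
pendant –COOCH3: carbonyl C bonded to C and –OCH3 → ester.
–OH on an sp³ carbon → alcohol (secondary).
–NH2 on an sp³ carbon with no adjacent C=O → amine.
Ether appears at: CH(OCH3), CH(OCH3), CH(OCH3) → 3.

3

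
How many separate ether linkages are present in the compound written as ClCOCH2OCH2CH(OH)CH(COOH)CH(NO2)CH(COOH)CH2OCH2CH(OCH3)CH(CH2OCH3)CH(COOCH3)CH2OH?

Reading the structure from left to right:
  ClCO: –C(=O)Cl: carbonyl C bonded to C and to a halogen → acyl halide (not alkyl halide).
  CH2OCH2: C–O–C with sp³ carbons on both sides and no adjacent C=O → ether.
  CH(OH): –OH on an sp³ carbon → alcohol (secondary).
  CH(COOH): pendant –COOH: carbonyl C bonded to C and –OH → carboxylic acid.
  CH(NO2): –NO2 on an sp³ carbon → nitro (the N=O is not a carbonyl).
  CH(COOH): pendant –COOH: carbonyl C bonded to C and –OH → carboxylic acid.
  CH2OCH2: C–O–C with sp³ carbons on both sides and no adjacent C=O → ether.
  CH(OCH3): pendant –OCH3: C–O–C with sp³ C, no adjacent C=O → ether.
  CH(CH2OCH3): pendant –CH2OCH3: C–O–C linkage → ether.
  CH(COOCH3): pendant –COOCH3: carbonyl C bonded to C and –OCH3 → ester.
  CH2OH: –OH on an sp³ carbon → alcohol.
Ether appears at: CH2OCH2, CH2OCH2, CH(OCH3), CH(CH2OCH3) → 4.

4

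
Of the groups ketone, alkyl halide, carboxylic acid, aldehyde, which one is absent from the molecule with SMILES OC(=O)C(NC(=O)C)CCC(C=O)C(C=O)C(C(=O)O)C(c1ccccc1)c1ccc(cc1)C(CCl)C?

alkyl halide: present (CH(CH2Cl) — pendant –CH2X: halogen on sp³ carbon → alkyl halide).
aldehyde: present (CH(CHO) — pendant –CHO: carbonyl C bonded to C and H → aldehyde).
carboxylic acid: present (HOOC — –COOH: carbonyl C bonded to –OH and C → carboxylic acid (the –OH is not a separate alcohol)).
ketone: absent. In CH(NHCOCH3), the C=O is bonded to nitrogen, which defines an amide, not a ketone. In each of HOOC and CH(COOH), the C=O bears an –OH, making it a carboxylic acid rather than a ketone. In CH(CHO), the carbonyl carbon carries an H, so it is an aldehyde, not a ketone.

ketone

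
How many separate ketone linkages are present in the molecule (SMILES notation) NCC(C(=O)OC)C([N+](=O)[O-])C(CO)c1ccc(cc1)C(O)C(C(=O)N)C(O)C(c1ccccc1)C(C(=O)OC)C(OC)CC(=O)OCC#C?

–NH2 on an sp³ carbon with no adjacent C=O → amine.
pendant –COOCH3: carbonyl C bonded to C and –OCH3 → ester.
–NO2 on an sp³ carbon → nitro (the N=O is not a carbonyl).
pendant –CH2OH on an sp³ backbone C → alcohol.
para-disubstituted benzene ring → arene.
–OH on an sp³ carbon → alcohol (secondary).
pendant –CONH2: carbonyl C bonded to C and N → amide.
–OH on an sp³ carbon → alcohol (secondary).
pendant –C6H5: benzene ring → arene.
pendant –COOCH3: carbonyl C bonded to C and –OCH3 → ester.
pendant –OCH3: C–O–C with sp³ C, no adjacent C=O → ether.
–C(=O)–O–C with C on the carbonyl side → ester.
C≡C triple bond → alkyne.
No segment is a ketone: CH(COOCH3) is ester, not ketone; CH(CONH2) is amide, not ketone; CH(COOCH3) is ester, not ketone. → 0.

0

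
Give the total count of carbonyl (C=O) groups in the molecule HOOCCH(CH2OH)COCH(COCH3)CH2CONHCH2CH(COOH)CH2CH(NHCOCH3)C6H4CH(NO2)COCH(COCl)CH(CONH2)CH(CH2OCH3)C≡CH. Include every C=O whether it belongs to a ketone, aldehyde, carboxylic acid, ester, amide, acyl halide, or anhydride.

9

HOOC: carboxylic acid, 1 C=O (running total 1).
CO: ketone, 1 C=O (running total 2).
CH(COCH3): ketone, 1 C=O (running total 3).
CH2CONHCH2: amide, 1 C=O (running total 4).
CH(COOH): carboxylic acid, 1 C=O (running total 5).
CH(NHCOCH3): amide, 1 C=O (running total 6).
CO: ketone, 1 C=O (running total 7).
CH(COCl): acyl halide, 1 C=O (running total 8).
CH(CONH2): amide, 1 C=O (running total 9).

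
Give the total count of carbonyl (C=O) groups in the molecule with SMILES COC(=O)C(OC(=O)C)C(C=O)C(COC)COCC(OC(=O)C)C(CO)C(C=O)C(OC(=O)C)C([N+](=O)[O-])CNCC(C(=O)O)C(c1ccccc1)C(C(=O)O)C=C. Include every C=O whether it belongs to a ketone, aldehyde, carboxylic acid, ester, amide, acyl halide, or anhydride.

CH3OOC: ester, 1 C=O (running total 1).
CH(OCOCH3): ester, 1 C=O (running total 2).
CH(CHO): aldehyde, 1 C=O (running total 3).
CH(OCOCH3): ester, 1 C=O (running total 4).
CH(CHO): aldehyde, 1 C=O (running total 5).
CH(OCOCH3): ester, 1 C=O (running total 6).
CH(COOH): carboxylic acid, 1 C=O (running total 7).
CH(COOH): carboxylic acid, 1 C=O (running total 8).

8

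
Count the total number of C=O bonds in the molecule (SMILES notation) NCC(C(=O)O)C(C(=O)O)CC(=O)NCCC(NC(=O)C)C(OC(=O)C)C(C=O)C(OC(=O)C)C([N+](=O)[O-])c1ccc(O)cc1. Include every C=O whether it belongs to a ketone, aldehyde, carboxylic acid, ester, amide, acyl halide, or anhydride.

7

CH(COOH): carboxylic acid, 1 C=O (running total 1).
CH(COOH): carboxylic acid, 1 C=O (running total 2).
CH2CONHCH2: amide, 1 C=O (running total 3).
CH(NHCOCH3): amide, 1 C=O (running total 4).
CH(OCOCH3): ester, 1 C=O (running total 5).
CH(CHO): aldehyde, 1 C=O (running total 6).
CH(OCOCH3): ester, 1 C=O (running total 7).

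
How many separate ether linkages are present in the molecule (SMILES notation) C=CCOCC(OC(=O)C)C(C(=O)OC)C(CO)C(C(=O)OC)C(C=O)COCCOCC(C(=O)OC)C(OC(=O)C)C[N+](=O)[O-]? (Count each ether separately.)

C=C double bond → alkene.
C–O–C with sp³ carbons on both sides and no adjacent C=O → ether.
pendant –OC(=O)CH3: an acyloxy group → ester.
pendant –COOCH3: carbonyl C bonded to C and –OCH3 → ester.
pendant –CH2OH on an sp³ backbone C → alcohol.
pendant –COOCH3: carbonyl C bonded to C and –OCH3 → ester.
pendant –CHO: carbonyl C bonded to C and H → aldehyde.
C–O–C with sp³ carbons on both sides and no adjacent C=O → ether.
C–O–C with sp³ carbons on both sides and no adjacent C=O → ether.
pendant –COOCH3: carbonyl C bonded to C and –OCH3 → ester.
pendant –OC(=O)CH3: an acyloxy group → ester.
–NO2 on carbon → nitro group.
Ether appears at: CH2OCH2, CH2OCH2, CH2OCH2 → 3.

3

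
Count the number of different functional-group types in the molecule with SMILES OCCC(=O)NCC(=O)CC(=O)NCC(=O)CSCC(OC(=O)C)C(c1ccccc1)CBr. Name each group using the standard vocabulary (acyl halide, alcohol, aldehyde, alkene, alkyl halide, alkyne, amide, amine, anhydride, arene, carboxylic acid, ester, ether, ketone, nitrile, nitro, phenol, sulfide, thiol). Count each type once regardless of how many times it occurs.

7

Working along the chain:
  HOCH2: HO– on an sp³ carbon → alcohol.
  CH2CONHCH2: –C(=O)–N– linkage → amide (the N is not an amine).
  CO: –C(=O)– with carbon on both sides → ketone.
  CH2CONHCH2: –C(=O)–N– linkage → amide (the N is not an amine).
  CO: –C(=O)– with carbon on both sides → ketone.
  CH2SCH2: C–S–C linkage → sulfide (thioether).
  CH(OCOCH3): pendant –OC(=O)CH3: an acyloxy group → ester.
  CH(C6H5): pendant –C6H5: benzene ring → arene.
  CH2Br: halogen on an sp³ carbon → alkyl halide.
Distinct types present: alcohol, alkyl halide, amide, arene, ester, ketone, sulfide.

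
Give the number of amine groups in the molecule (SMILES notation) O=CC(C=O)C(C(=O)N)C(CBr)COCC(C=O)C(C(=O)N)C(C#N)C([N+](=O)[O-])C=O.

terminal –CHO: carbonyl C bonded to H and C → aldehyde.
pendant –CHO: carbonyl C bonded to C and H → aldehyde.
pendant –CONH2: carbonyl C bonded to C and N → amide.
pendant –CH2X: halogen on sp³ carbon → alkyl halide.
C–O–C with sp³ carbons on both sides and no adjacent C=O → ether.
pendant –CHO: carbonyl C bonded to C and H → aldehyde.
pendant –CONH2: carbonyl C bonded to C and N → amide.
pendant –C≡N: nitrile.
–NO2 on an sp³ carbon → nitro (the N=O is not a carbonyl).
terminal –CHO: carbonyl C bonded to H and C → aldehyde.
No segment is a amine: CH(CONH2) is amide, not amine; CH(CONH2) is amide, not amine; CH(CN) is nitrile, not amine. → 0.

0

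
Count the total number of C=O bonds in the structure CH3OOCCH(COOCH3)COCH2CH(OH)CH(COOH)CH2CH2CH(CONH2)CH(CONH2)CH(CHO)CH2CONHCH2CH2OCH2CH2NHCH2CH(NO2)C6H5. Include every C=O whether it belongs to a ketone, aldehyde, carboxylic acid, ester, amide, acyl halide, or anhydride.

CH3OOC: ester, 1 C=O (running total 1).
CH(COOCH3): ester, 1 C=O (running total 2).
CO: ketone, 1 C=O (running total 3).
CH(COOH): carboxylic acid, 1 C=O (running total 4).
CH(CONH2): amide, 1 C=O (running total 5).
CH(CONH2): amide, 1 C=O (running total 6).
CH(CHO): aldehyde, 1 C=O (running total 7).
CH2CONHCH2: amide, 1 C=O (running total 8).

8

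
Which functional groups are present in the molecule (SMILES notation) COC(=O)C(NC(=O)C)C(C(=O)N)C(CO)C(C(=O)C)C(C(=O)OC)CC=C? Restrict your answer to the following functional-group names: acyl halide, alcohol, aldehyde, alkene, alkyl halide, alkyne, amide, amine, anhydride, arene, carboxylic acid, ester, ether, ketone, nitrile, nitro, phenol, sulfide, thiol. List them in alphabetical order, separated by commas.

alcohol, alkene, amide, ester, ketone

Working along the chain:
  CH3OOC: CH3O–C(=O)–: carbonyl C bonded to C and to –OCH3 → ester (not ketone + ether).
  CH(NHCOCH3): pendant –NHC(=O)CH3: N bonded to a carbonyl → amide (not amine).
  CH(CONH2): pendant –CONH2: carbonyl C bonded to C and N → amide.
  CH(CH2OH): pendant –CH2OH on an sp³ backbone C → alcohol.
  CH(COCH3): pendant –COCH3: carbonyl C bonded to two carbons → ketone.
  CH(COOCH3): pendant –COOCH3: carbonyl C bonded to C and –OCH3 → ester.
  CH=CH2: C=C double bond → alkene.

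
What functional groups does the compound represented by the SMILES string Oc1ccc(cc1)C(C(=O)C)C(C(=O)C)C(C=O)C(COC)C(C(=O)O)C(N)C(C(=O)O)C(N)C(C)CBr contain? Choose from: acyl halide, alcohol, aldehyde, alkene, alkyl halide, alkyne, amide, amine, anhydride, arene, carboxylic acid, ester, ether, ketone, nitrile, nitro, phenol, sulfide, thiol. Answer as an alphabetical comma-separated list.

Reading the structure from left to right:
  HOC6H4: –OH attached directly to an aromatic ring → phenol (not alcohol); the ring itself is an arene.
  CH(COCH3): pendant –COCH3: carbonyl C bonded to two carbons → ketone.
  CH(COCH3): pendant –COCH3: carbonyl C bonded to two carbons → ketone.
  CH(CHO): pendant –CHO: carbonyl C bonded to C and H → aldehyde.
  CH(CH2OCH3): pendant –CH2OCH3: C–O–C linkage → ether.
  CH(COOH): pendant –COOH: carbonyl C bonded to C and –OH → carboxylic acid.
  CH(NH2): –NH2 on an sp³ carbon with no adjacent C=O → amine.
  CH(COOH): pendant –COOH: carbonyl C bonded to C and –OH → carboxylic acid.
  CH(NH2): –NH2 on an sp³ carbon with no adjacent C=O → amine.
  CH2Br: halogen on an sp³ carbon → alkyl halide.

aldehyde, alkyl halide, amine, arene, carboxylic acid, ether, ketone, phenol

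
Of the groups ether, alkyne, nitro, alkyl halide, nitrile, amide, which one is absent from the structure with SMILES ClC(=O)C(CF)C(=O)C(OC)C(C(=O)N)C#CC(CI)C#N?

nitro

amide: present (CH(CONH2) — pendant –CONH2: carbonyl C bonded to C and N → amide).
alkyl halide: present (CH(CH2F) — pendant –CH2X: halogen on sp³ carbon → alkyl halide).
alkyne: present (C≡C — C≡C triple bond → alkyne).
nitrile: present (CN — –C≡N: carbon triple-bonded to nitrogen → nitrile).
ether: present (CH(OCH3) — pendant –OCH3: C–O–C with sp³ C, no adjacent C=O → ether).
nitro: no segment matches this pattern.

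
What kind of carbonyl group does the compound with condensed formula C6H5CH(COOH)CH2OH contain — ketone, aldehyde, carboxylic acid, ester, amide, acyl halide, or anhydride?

carboxylic acid

The carbonyl is in the CH(COOH) segment: pendant –COOH: carbonyl C bonded to C and –OH → carboxylic acid.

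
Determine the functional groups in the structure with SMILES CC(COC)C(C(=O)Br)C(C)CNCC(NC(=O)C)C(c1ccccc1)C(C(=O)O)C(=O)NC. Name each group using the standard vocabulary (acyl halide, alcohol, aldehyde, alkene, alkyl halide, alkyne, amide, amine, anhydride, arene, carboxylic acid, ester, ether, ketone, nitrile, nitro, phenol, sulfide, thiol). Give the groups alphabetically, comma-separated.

acyl halide, amide, amine, arene, carboxylic acid, ether

Taking each segment in turn:
  CH(CH2OCH3): pendant –CH2OCH3: C–O–C linkage → ether.
  CH(COBr): pendant –C(=O)X: carbonyl C bonded to C and halogen → acyl halide.
  CH2NHCH2: C–N–C with sp³ carbons and no adjacent C=O → amine (secondary).
  CH(NHCOCH3): pendant –NHC(=O)CH3: N bonded to a carbonyl → amide (not amine).
  CH(C6H5): pendant –C6H5: benzene ring → arene.
  CH(COOH): pendant –COOH: carbonyl C bonded to C and –OH → carboxylic acid.
  CONHCH3: –C(=O)NHCH3: carbonyl C bonded to C and to N → amide (the N is not an amine).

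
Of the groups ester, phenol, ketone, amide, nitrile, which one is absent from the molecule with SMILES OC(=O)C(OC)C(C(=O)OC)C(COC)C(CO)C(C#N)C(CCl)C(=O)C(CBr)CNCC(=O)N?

amide: present (CONH2 — –C(=O)NH2: carbonyl C bonded to C and to N → amide (the N is not a separate amine)).
nitrile: present (CH(CN) — pendant –C≡N: nitrile).
ester: present (CH(COOCH3) — pendant –COOCH3: carbonyl C bonded to C and –OCH3 → ester).
ketone: present (CO — –C(=O)– with carbon on both sides → ketone).
phenol: absent. In CH(CH2OH), the –OH is on an sp³ carbon, not on an aromatic ring, so it is an alcohol.

phenol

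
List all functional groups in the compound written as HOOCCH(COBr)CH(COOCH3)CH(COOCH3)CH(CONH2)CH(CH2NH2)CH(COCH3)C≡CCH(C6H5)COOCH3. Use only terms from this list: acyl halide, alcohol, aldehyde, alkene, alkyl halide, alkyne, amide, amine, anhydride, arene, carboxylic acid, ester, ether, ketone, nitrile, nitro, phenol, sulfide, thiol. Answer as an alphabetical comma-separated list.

acyl halide, alkyne, amide, amine, arene, carboxylic acid, ester, ketone

Taking each segment in turn:
  HOOC: –COOH: carbonyl C bonded to –OH and C → carboxylic acid (the –OH is not a separate alcohol).
  CH(COBr): pendant –C(=O)X: carbonyl C bonded to C and halogen → acyl halide.
  CH(COOCH3): pendant –COOCH3: carbonyl C bonded to C and –OCH3 → ester.
  CH(COOCH3): pendant –COOCH3: carbonyl C bonded to C and –OCH3 → ester.
  CH(CONH2): pendant –CONH2: carbonyl C bonded to C and N → amide.
  CH(CH2NH2): pendant –CH2NH2: N on sp³ C, no adjacent C=O → amine.
  CH(COCH3): pendant –COCH3: carbonyl C bonded to two carbons → ketone.
  C≡C: C≡C triple bond → alkyne.
  CH(C6H5): pendant –C6H5: benzene ring → arene.
  COOCH3: –C(=O)OCH3: carbonyl C bonded to C and to –OCH3 → ester (not ketone + ether).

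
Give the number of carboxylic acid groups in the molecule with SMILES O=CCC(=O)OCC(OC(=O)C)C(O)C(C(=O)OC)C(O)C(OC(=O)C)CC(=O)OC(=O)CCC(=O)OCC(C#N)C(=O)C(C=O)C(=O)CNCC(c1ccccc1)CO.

terminal –CHO: carbonyl C bonded to H and C → aldehyde.
–C(=O)–O–C with C on the carbonyl side → ester.
pendant –OC(=O)CH3: an acyloxy group → ester.
–OH on an sp³ carbon → alcohol (secondary).
pendant –COOCH3: carbonyl C bonded to C and –OCH3 → ester.
–OH on an sp³ carbon → alcohol (secondary).
pendant –OC(=O)CH3: an acyloxy group → ester.
two acyl groups sharing one oxygen, –C(=O)–O–C(=O)– → anhydride.
–C(=O)–O–C with C on the carbonyl side → ester.
pendant –C≡N: nitrile.
–C(=O)– with carbon on both sides → ketone.
pendant –CHO: carbonyl C bonded to C and H → aldehyde.
–C(=O)– with carbon on both sides → ketone.
C–N–C with sp³ carbons and no adjacent C=O → amine (secondary).
pendant –C6H5: benzene ring → arene.
–OH on an sp³ carbon → alcohol.
No segment is a carboxylic acid: OHC is aldehyde, not carboxylic acid; CH2COOCH2 is ester, not carboxylic acid; CH(OCOCH3) is ester, not carboxylic acid. → 0.

0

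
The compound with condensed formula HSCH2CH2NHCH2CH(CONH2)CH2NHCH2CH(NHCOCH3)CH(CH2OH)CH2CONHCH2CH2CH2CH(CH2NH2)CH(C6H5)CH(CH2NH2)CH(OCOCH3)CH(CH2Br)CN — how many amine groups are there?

–SH on an sp³ carbon → thiol.
C–N–C with sp³ carbons and no adjacent C=O → amine (secondary).
pendant –CONH2: carbonyl C bonded to C and N → amide.
C–N–C with sp³ carbons and no adjacent C=O → amine (secondary).
pendant –NHC(=O)CH3: N bonded to a carbonyl → amide (not amine).
pendant –CH2OH on an sp³ backbone C → alcohol.
–C(=O)–N– linkage → amide (the N is not an amine).
pendant –CH2NH2: N on sp³ C, no adjacent C=O → amine.
pendant –C6H5: benzene ring → arene.
pendant –CH2NH2: N on sp³ C, no adjacent C=O → amine.
pendant –OC(=O)CH3: an acyloxy group → ester.
pendant –CH2X: halogen on sp³ carbon → alkyl halide.
–C≡N: carbon triple-bonded to nitrogen → nitrile.
Amine appears at: CH2NHCH2, CH2NHCH2, CH(CH2NH2), CH(CH2NH2) → 4.

4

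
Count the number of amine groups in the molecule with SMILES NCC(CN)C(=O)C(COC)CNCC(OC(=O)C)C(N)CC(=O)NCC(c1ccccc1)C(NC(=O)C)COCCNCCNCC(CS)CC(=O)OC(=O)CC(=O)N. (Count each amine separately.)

6

Reading the structure from left to right:
  H2NCH2: –NH2 on an sp³ carbon with no adjacent C=O → amine.
  CH(CH2NH2): pendant –CH2NH2: N on sp³ C, no adjacent C=O → amine.
  CO: –C(=O)– with carbon on both sides → ketone.
  CH(CH2OCH3): pendant –CH2OCH3: C–O–C linkage → ether.
  CH2NHCH2: C–N–C with sp³ carbons and no adjacent C=O → amine (secondary).
  CH(OCOCH3): pendant –OC(=O)CH3: an acyloxy group → ester.
  CH(NH2): –NH2 on an sp³ carbon with no adjacent C=O → amine.
  CH2CONHCH2: –C(=O)–N– linkage → amide (the N is not an amine).
  CH(C6H5): pendant –C6H5: benzene ring → arene.
  CH(NHCOCH3): pendant –NHC(=O)CH3: N bonded to a carbonyl → amide (not amine).
  CH2OCH2: C–O–C with sp³ carbons on both sides and no adjacent C=O → ether.
  CH2NHCH2: C–N–C with sp³ carbons and no adjacent C=O → amine (secondary).
  CH2NHCH2: C–N–C with sp³ carbons and no adjacent C=O → amine (secondary).
  CH(CH2SH): pendant –CH2SH → thiol.
  CH2CO-O-COCH2: two acyl groups sharing one oxygen, –C(=O)–O–C(=O)– → anhydride.
  CONH2: –C(=O)NH2: carbonyl C bonded to C and to N → amide (the N is not a separate amine).
Amine appears at: H2NCH2, CH(CH2NH2), CH2NHCH2, CH(NH2), CH2NHCH2, CH2NHCH2 → 6.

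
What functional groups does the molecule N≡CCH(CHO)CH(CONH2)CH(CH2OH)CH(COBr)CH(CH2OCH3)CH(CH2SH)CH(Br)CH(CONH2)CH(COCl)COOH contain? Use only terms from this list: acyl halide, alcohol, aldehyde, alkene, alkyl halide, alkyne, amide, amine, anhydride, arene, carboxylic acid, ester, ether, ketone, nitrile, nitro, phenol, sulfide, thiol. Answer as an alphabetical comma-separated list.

acyl halide, alcohol, aldehyde, alkyl halide, amide, carboxylic acid, ether, nitrile, thiol

N≡C–: carbon triple-bonded to nitrogen → nitrile.
pendant –CHO: carbonyl C bonded to C and H → aldehyde.
pendant –CONH2: carbonyl C bonded to C and N → amide.
pendant –CH2OH on an sp³ backbone C → alcohol.
pendant –C(=O)X: carbonyl C bonded to C and halogen → acyl halide.
pendant –CH2OCH3: C–O–C linkage → ether.
pendant –CH2SH → thiol.
halogen on an sp³ carbon → alkyl halide.
pendant –CONH2: carbonyl C bonded to C and N → amide.
pendant –C(=O)X: carbonyl C bonded to C and halogen → acyl halide.
–COOH: carbonyl C bonded to –OH and C → carboxylic acid (the –OH is not a separate alcohol).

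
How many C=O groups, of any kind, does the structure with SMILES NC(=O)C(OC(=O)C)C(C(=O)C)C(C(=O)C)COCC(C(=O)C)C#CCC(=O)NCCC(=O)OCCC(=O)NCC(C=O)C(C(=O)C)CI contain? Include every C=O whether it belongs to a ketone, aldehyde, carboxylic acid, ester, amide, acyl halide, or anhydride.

10

H2NCO: amide, 1 C=O (running total 1).
CH(OCOCH3): ester, 1 C=O (running total 2).
CH(COCH3): ketone, 1 C=O (running total 3).
CH(COCH3): ketone, 1 C=O (running total 4).
CH(COCH3): ketone, 1 C=O (running total 5).
CH2CONHCH2: amide, 1 C=O (running total 6).
CH2COOCH2: ester, 1 C=O (running total 7).
CH2CONHCH2: amide, 1 C=O (running total 8).
CH(CHO): aldehyde, 1 C=O (running total 9).
CH(COCH3): ketone, 1 C=O (running total 10).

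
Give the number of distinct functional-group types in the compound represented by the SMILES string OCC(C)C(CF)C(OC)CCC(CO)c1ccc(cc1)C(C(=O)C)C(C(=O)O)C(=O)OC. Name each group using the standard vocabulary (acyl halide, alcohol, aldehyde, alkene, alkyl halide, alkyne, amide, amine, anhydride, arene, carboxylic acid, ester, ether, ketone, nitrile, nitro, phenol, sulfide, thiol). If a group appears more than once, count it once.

Working along the chain:
  HOCH2: HO– on an sp³ carbon → alcohol.
  CH(CH2F): pendant –CH2X: halogen on sp³ carbon → alkyl halide.
  CH(OCH3): pendant –OCH3: C–O–C with sp³ C, no adjacent C=O → ether.
  CH(CH2OH): pendant –CH2OH on an sp³ backbone C → alcohol.
  C6H4: para-disubstituted benzene ring → arene.
  CH(COCH3): pendant –COCH3: carbonyl C bonded to two carbons → ketone.
  CH(COOH): pendant –COOH: carbonyl C bonded to C and –OH → carboxylic acid.
  COOCH3: –C(=O)OCH3: carbonyl C bonded to C and to –OCH3 → ester (not ketone + ether).
Distinct types present: alcohol, alkyl halide, arene, carboxylic acid, ester, ether, ketone.

7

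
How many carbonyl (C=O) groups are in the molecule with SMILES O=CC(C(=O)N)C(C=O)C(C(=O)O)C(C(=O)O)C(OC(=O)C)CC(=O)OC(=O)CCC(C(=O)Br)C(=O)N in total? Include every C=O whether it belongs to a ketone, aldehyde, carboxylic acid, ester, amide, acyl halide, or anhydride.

OHC: aldehyde, 1 C=O (running total 1).
CH(CONH2): amide, 1 C=O (running total 2).
CH(CHO): aldehyde, 1 C=O (running total 3).
CH(COOH): carboxylic acid, 1 C=O (running total 4).
CH(COOH): carboxylic acid, 1 C=O (running total 5).
CH(OCOCH3): ester, 1 C=O (running total 6).
CH2CO-O-COCH2: anhydride, 2 C=O (running total 8).
CH(COBr): acyl halide, 1 C=O (running total 9).
CONH2: amide, 1 C=O (running total 10).

10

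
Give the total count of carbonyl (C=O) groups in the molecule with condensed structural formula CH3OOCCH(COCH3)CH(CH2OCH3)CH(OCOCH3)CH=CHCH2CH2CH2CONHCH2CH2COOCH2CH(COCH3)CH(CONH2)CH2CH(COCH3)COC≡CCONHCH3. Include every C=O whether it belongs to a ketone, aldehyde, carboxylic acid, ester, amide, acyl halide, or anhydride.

10

CH3OOC: ester, 1 C=O (running total 1).
CH(COCH3): ketone, 1 C=O (running total 2).
CH(OCOCH3): ester, 1 C=O (running total 3).
CH2CONHCH2: amide, 1 C=O (running total 4).
CH2COOCH2: ester, 1 C=O (running total 5).
CH(COCH3): ketone, 1 C=O (running total 6).
CH(CONH2): amide, 1 C=O (running total 7).
CH(COCH3): ketone, 1 C=O (running total 8).
CO: ketone, 1 C=O (running total 9).
CONHCH3: amide, 1 C=O (running total 10).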